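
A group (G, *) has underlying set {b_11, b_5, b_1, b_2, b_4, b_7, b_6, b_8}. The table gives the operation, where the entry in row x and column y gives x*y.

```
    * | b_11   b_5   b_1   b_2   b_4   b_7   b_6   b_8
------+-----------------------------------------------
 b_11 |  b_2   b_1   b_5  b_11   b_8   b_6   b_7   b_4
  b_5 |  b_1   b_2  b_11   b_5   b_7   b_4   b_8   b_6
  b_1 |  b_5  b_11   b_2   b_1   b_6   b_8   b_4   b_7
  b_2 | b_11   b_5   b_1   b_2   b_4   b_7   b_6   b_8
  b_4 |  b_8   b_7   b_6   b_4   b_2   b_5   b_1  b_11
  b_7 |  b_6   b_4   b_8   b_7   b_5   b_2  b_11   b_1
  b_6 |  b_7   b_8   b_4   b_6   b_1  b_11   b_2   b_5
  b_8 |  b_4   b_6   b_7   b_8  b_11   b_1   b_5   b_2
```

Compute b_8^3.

b_8^1 = b_8
b_8^2 = b_8*b_8 = b_2
b_8^3 = b_2*b_8 = b_8

b_8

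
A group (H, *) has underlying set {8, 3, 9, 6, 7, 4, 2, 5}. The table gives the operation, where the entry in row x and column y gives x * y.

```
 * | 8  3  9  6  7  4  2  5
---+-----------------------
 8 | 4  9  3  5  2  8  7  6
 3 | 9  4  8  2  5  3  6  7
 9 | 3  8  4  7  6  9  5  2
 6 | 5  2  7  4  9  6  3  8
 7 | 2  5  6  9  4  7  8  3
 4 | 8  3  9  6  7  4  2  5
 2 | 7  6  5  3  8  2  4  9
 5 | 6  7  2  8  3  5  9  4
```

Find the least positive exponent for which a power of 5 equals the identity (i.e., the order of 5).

The identity element is 4 (its row matches the header).
5^1 = 5
5^2 = 5 * 5 = 4
The first power of 5 equal to the identity is 5^2, so ord(5) = 2.

2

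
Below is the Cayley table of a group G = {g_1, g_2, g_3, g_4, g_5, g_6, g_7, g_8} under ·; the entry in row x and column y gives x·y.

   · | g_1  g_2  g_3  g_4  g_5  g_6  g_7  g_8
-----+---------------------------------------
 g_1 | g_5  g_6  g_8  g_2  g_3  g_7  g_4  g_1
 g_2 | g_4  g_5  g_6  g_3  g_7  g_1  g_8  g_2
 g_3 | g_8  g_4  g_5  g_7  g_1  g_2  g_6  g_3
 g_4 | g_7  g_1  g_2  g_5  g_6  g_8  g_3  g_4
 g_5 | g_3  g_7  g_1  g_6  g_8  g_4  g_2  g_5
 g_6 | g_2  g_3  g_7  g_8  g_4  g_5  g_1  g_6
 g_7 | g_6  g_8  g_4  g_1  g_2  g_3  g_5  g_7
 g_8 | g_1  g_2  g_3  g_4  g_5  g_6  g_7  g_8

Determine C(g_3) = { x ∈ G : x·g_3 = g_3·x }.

Compare row g_3 with column g_3 entry by entry.
g_5·g_3 = g_1 = g_3·g_5, so g_5 commutes with g_3.
g_2·g_3 = g_6 but g_3·g_2 = g_4, so g_2 does not.
Collecting the elements that commute with g_3: C(g_3) = {g_1, g_3, g_5, g_8}.
(Structurally, G here is isomorphic to the quaternion group Q_8.)

{g_1, g_3, g_5, g_8}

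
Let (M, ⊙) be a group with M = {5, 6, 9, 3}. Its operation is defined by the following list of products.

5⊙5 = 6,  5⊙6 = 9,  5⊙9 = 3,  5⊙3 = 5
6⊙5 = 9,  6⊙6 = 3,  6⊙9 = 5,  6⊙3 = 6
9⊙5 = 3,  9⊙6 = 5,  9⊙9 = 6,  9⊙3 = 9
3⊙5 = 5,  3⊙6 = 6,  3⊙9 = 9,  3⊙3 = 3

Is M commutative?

Yes

Check whether the table is symmetric across its main diagonal.
Every entry (row x, col y) equals the entry (row y, col x), so M is abelian.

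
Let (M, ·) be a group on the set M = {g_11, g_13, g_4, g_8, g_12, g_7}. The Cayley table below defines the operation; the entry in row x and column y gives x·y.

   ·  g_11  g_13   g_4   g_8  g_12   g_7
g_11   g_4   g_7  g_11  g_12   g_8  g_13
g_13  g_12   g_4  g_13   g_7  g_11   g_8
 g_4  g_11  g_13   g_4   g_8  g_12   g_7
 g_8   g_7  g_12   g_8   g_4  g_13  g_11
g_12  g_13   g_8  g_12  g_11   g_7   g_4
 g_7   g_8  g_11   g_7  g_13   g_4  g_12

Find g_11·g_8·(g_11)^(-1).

g_13

The identity is g_4. In row g_11, the entry g_4 sits in column g_11, so g_11^(-1) = g_11.
g_11·g_8 = g_12
g_12·g_11 = g_13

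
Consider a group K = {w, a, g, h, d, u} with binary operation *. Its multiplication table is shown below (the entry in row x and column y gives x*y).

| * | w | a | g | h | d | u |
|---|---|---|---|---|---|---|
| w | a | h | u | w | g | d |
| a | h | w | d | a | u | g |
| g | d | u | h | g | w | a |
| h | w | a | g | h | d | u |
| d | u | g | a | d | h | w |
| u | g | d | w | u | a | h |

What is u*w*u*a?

u*w = g
g*u = a
a*a = w

w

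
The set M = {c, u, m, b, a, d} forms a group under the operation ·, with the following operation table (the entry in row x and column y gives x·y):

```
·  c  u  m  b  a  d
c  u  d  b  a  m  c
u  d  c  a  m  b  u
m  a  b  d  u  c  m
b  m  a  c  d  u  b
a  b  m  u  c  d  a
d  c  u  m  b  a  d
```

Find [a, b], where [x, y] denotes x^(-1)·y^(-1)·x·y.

Identity is d; from the table a^(-1) = a and b^(-1) = b.
a·b = c
c·a = m
m·b = u

u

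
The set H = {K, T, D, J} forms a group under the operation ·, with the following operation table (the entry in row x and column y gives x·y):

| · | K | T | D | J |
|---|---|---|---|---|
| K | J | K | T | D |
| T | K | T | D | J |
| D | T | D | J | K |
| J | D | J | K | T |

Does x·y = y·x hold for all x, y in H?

Check whether the table is symmetric across its main diagonal.
Every entry (row x, col y) equals the entry (row y, col x), so H is abelian.

Yes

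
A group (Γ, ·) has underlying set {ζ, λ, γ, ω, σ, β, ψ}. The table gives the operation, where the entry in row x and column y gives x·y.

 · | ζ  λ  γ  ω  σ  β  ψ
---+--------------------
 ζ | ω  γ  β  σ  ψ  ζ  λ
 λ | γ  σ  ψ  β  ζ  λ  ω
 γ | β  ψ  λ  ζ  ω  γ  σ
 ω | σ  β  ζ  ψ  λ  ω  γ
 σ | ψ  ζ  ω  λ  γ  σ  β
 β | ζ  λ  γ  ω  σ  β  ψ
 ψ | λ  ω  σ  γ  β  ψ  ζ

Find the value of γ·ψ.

Read row γ, column ψ: γ·ψ = σ.

σ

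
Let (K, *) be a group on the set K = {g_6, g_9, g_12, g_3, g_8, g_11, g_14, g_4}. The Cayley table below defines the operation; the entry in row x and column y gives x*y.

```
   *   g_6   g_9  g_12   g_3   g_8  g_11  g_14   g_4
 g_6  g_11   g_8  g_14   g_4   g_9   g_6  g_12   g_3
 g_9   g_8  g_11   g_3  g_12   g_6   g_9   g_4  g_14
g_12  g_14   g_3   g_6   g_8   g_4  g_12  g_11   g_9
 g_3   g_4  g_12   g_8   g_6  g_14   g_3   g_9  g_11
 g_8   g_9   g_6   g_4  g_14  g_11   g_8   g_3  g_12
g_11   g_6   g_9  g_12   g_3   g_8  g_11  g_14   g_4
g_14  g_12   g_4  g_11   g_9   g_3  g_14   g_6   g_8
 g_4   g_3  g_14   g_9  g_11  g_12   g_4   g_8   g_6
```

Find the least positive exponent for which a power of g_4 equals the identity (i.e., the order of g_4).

4

The identity element is g_11 (its row matches the header).
g_4^1 = g_4
g_4^2 = g_4*g_4 = g_6
g_4^3 = g_6*g_4 = g_3
g_4^4 = g_3*g_4 = g_11
The first power of g_4 equal to the identity is g_4^4, so ord(g_4) = 4.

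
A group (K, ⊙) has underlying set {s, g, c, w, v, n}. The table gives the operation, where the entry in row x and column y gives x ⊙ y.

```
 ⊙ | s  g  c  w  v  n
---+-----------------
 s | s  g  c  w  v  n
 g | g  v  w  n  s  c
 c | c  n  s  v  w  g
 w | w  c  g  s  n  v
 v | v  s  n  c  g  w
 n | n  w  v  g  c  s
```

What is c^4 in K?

c^1 = c
c^2 = c ⊙ c = s
c^3 = s ⊙ c = c
c^4 = c ⊙ c = s
(Structurally, K here is isomorphic to the symmetric group S_3.)

s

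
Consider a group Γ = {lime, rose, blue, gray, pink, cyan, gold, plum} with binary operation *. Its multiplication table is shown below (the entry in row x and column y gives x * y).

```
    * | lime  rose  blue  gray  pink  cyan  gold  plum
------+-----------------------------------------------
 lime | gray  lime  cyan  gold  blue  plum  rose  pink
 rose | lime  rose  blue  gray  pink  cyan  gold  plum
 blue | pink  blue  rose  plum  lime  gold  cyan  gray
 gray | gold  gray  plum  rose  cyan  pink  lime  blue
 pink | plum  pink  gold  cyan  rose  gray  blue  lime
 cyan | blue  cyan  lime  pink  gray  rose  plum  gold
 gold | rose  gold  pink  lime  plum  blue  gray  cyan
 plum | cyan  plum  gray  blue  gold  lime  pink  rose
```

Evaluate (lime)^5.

lime

lime^1 = lime
lime^2 = lime * lime = gray
lime^3 = gray * lime = gold
lime^4 = gold * lime = rose
lime^5 = rose * lime = lime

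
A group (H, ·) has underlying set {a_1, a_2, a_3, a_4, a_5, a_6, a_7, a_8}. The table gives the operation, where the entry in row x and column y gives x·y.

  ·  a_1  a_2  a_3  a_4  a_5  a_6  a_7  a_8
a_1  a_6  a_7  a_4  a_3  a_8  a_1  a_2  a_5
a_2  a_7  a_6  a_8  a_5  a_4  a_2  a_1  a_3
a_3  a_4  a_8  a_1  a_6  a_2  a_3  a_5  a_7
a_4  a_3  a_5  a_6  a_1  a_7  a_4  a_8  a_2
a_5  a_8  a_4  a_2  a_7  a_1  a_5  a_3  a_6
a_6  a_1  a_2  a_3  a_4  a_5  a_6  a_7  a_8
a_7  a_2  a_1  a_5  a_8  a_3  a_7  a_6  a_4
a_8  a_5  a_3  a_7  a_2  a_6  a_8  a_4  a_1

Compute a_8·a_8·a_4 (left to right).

a_8·a_8 = a_1
a_1·a_4 = a_3

a_3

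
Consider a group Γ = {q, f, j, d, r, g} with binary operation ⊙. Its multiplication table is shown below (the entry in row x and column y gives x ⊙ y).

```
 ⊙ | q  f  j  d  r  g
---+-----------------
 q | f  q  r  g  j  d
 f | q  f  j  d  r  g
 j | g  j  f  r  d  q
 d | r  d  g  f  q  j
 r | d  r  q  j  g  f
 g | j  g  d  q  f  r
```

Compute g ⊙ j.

Read row g, column j: g ⊙ j = d.

d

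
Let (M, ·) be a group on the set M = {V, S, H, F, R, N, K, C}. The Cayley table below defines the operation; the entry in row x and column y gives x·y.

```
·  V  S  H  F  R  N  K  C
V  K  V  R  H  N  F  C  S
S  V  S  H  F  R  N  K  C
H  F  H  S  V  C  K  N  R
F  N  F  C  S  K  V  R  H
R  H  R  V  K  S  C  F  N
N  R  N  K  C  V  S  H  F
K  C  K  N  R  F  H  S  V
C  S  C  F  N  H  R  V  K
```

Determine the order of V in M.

4

The identity element is S (its row matches the header).
V^1 = V
V^2 = V·V = K
V^3 = K·V = C
V^4 = C·V = S
The first power of V equal to the identity is V^4, so ord(V) = 4.
(Structurally, M here is isomorphic to the dihedral group D_4.)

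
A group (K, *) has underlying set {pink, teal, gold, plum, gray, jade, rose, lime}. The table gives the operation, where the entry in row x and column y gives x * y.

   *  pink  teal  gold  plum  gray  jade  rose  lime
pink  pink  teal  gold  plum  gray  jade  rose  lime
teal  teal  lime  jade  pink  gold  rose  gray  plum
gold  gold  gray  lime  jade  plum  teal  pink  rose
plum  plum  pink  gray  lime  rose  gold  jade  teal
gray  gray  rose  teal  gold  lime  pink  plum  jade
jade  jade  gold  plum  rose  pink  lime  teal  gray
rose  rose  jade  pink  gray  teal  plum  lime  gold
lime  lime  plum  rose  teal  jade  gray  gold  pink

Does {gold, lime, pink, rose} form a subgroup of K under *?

Yes

{gold, lime, pink, rose} contains the identity pink.
Checking products: every product of two elements of {gold, lime, pink, rose} (read from the table) lies in {gold, lime, pink, rose}, so the set is closed.
In a finite group, a nonempty closed subset is a subgroup. So {gold, lime, pink, rose} ≤ K.
(Structurally, K here is isomorphic to the quaternion group Q_8.)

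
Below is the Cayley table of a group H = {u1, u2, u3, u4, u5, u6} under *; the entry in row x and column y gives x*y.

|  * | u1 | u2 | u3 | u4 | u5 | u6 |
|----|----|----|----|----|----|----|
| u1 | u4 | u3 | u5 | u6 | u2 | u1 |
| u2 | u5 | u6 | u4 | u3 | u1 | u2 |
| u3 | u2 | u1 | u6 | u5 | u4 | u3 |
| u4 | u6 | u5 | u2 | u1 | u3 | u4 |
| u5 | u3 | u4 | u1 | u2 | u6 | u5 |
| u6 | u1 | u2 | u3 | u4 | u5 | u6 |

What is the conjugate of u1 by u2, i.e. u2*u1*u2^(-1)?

The identity is u6. In row u2, the entry u6 sits in column u2, so u2^(-1) = u2.
u2*u1 = u5
u5*u2 = u4

u4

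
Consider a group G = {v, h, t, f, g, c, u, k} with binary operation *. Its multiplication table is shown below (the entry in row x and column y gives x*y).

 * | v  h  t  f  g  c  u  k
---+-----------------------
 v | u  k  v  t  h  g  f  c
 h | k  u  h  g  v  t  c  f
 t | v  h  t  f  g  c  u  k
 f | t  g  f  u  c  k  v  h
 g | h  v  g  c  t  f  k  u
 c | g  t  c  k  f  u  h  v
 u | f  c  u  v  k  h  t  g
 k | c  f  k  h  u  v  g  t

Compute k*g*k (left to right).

k*g = u
u*k = g

g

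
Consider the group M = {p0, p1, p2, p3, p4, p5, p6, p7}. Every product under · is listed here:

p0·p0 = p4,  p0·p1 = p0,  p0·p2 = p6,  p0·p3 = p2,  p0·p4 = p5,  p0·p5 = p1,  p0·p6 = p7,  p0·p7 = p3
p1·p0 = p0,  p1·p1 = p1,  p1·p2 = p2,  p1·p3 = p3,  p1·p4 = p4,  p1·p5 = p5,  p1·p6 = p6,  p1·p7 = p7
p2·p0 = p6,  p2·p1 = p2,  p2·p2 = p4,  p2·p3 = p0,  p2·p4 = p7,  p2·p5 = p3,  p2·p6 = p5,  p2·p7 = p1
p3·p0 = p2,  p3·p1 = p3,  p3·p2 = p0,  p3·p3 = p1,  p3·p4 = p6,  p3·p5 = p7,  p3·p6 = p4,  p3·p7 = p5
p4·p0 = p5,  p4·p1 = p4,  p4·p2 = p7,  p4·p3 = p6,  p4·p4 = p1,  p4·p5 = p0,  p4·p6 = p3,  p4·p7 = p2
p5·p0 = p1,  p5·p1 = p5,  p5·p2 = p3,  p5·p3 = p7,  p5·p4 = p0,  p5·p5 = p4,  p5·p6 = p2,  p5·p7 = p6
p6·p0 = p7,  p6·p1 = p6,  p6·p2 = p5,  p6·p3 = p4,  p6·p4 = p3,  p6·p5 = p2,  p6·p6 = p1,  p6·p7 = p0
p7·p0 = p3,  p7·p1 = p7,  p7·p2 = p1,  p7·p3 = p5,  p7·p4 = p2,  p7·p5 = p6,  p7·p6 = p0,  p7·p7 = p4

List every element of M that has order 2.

{p3, p4, p6}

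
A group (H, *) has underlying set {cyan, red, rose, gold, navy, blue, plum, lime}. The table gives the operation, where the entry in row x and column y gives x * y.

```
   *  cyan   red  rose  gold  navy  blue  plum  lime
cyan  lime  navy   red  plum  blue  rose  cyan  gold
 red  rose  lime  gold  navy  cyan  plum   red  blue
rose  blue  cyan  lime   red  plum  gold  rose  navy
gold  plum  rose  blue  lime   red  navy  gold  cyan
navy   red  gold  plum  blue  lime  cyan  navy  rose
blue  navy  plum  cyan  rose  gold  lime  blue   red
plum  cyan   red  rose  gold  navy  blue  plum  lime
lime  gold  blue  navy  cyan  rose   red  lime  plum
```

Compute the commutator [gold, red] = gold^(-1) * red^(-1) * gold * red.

lime

Identity is plum; from the table gold^(-1) = cyan and red^(-1) = blue.
cyan * blue = rose
rose * gold = red
red * red = lime
(Structurally, H here is isomorphic to the quaternion group Q_8.)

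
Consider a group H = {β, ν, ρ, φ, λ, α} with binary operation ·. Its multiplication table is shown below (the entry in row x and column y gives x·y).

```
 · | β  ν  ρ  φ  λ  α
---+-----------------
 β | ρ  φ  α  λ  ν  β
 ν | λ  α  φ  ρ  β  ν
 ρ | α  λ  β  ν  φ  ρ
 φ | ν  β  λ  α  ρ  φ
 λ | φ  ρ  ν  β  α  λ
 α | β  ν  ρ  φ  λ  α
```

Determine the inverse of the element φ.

First locate the identity: row α matches the header, so α is the identity.
Scan row φ for α: φ·φ = α. Hence φ^(-1) = φ.
(Structurally, H here is isomorphic to the symmetric group S_3.)

φ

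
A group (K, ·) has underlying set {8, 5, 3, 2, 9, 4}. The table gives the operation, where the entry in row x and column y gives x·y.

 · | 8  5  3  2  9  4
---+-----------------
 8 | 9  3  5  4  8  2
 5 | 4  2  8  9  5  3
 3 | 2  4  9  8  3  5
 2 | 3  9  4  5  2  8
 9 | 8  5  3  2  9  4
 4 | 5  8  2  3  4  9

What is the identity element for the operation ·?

9

The identity e satisfies e·x = x for all x, so its row in the table reproduces the column headers.
Row 9 reads: 8, 5, 3, 2, 9, 4 — exactly the header order. So 9 is the identity.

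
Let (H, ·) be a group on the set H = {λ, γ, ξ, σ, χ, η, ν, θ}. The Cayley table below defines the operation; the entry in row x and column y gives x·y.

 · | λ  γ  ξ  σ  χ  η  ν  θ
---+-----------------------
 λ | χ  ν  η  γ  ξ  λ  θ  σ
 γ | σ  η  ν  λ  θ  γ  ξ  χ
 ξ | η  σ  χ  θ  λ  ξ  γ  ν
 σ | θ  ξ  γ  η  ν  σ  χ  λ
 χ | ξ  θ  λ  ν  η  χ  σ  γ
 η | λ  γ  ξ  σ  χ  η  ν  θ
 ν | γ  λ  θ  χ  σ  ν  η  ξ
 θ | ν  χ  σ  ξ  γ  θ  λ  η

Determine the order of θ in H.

The identity element is η (its row matches the header).
θ^1 = θ
θ^2 = θ·θ = η
The first power of θ equal to the identity is θ^2, so ord(θ) = 2.

2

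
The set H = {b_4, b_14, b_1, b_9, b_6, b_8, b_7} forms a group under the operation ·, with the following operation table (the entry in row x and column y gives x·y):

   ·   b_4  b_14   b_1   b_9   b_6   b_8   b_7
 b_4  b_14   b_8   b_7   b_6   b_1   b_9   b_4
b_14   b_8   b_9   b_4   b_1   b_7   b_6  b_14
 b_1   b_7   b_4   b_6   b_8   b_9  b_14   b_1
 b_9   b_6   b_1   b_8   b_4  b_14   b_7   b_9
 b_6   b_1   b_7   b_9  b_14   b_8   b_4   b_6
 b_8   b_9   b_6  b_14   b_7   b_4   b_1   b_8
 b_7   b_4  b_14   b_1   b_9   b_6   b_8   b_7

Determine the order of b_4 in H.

7

The identity element is b_7 (its row matches the header).
b_4^1 = b_4
b_4^2 = b_4·b_4 = b_14
b_4^3 = b_14·b_4 = b_8
b_4^4 = b_8·b_4 = b_9
b_4^5 = b_9·b_4 = b_6
b_4^6 = b_6·b_4 = b_1
b_4^7 = b_1·b_4 = b_7
The first power of b_4 equal to the identity is b_4^7, so ord(b_4) = 7.
(Structurally, H here is isomorphic to the cyclic group Z_7.)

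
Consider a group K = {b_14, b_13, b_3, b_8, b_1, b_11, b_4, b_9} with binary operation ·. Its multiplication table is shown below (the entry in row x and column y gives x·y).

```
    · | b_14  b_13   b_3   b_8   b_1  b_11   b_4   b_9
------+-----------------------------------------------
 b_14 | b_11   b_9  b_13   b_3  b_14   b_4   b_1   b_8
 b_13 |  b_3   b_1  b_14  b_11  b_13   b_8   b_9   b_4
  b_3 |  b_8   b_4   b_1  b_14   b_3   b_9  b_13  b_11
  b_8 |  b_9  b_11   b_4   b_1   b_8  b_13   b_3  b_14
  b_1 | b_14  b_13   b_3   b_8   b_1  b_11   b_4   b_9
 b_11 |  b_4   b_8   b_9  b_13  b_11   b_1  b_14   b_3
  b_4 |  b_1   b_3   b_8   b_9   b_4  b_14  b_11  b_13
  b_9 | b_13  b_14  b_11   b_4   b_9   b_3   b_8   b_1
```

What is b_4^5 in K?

b_4

b_4^1 = b_4
b_4^2 = b_4·b_4 = b_11
b_4^3 = b_11·b_4 = b_14
b_4^4 = b_14·b_4 = b_1
b_4^5 = b_1·b_4 = b_4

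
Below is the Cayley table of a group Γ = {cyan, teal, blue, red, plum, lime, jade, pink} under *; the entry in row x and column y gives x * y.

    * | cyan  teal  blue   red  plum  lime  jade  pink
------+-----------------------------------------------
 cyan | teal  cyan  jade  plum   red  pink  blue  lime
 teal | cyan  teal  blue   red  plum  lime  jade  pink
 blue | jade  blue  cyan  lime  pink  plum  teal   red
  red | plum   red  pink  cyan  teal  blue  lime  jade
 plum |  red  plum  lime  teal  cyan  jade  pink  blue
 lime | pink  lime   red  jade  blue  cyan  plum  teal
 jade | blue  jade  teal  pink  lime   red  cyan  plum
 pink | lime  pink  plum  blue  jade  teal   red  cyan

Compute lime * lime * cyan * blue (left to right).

blue

lime * lime = cyan
cyan * cyan = teal
teal * blue = blue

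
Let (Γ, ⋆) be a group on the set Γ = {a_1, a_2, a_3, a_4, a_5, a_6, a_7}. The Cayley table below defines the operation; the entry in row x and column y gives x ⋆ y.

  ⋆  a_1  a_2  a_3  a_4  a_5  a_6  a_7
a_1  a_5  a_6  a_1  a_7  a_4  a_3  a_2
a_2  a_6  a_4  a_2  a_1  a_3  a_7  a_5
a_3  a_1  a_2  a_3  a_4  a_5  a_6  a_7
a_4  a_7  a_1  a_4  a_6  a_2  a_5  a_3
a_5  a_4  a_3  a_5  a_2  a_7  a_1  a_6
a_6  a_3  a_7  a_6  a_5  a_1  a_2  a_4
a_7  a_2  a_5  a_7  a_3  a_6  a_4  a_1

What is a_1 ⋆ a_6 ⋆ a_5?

a_1 ⋆ a_6 = a_3
a_3 ⋆ a_5 = a_5

a_5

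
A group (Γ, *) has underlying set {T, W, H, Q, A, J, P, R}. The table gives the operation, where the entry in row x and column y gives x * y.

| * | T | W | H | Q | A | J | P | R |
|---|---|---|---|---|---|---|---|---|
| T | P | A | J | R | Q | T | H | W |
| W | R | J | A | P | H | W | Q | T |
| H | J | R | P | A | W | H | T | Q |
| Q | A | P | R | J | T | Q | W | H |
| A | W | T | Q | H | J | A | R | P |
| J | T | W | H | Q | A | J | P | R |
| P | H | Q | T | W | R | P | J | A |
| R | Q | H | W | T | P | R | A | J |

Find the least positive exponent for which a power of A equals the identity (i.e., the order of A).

2

The identity element is J (its row matches the header).
A^1 = A
A^2 = A * A = J
The first power of A equal to the identity is A^2, so ord(A) = 2.
(Structurally, Γ here is isomorphic to the dihedral group D_4.)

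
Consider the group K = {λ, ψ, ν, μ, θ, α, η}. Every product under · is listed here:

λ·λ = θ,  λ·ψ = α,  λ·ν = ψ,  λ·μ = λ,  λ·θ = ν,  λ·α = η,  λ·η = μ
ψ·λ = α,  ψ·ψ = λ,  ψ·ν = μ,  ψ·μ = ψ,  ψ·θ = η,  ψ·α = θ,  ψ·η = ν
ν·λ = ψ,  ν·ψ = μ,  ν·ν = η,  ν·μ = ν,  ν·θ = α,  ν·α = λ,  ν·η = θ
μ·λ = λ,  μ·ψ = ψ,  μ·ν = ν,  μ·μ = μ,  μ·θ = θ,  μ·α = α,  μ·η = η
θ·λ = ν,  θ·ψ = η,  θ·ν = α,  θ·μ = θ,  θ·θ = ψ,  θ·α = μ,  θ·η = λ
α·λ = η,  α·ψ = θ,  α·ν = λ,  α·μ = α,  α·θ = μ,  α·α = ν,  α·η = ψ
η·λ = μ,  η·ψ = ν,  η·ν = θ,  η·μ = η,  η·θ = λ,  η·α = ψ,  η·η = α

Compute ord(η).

7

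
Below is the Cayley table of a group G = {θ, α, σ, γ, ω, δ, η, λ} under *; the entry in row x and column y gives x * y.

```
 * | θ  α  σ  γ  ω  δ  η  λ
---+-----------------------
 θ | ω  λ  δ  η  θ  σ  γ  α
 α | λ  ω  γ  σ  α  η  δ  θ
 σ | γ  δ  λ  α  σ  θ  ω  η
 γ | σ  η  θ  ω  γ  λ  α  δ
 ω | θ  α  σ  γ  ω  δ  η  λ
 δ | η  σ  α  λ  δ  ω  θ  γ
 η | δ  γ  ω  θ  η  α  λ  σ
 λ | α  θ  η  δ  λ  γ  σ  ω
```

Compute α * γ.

Read row α, column γ: α * γ = σ.

σ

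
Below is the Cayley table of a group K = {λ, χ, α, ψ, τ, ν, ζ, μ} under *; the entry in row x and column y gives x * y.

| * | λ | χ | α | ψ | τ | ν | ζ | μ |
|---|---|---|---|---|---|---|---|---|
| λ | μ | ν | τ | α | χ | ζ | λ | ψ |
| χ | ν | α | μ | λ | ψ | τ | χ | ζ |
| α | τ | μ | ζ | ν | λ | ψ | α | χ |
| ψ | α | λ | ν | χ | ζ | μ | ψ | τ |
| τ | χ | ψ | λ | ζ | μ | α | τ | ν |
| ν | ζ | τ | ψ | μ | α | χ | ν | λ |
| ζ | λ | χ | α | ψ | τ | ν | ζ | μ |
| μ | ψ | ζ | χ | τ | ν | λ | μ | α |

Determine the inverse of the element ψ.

τ

First locate the identity: row ζ matches the header, so ζ is the identity.
Scan row ψ for ζ: ψ * τ = ζ. Hence ψ^(-1) = τ.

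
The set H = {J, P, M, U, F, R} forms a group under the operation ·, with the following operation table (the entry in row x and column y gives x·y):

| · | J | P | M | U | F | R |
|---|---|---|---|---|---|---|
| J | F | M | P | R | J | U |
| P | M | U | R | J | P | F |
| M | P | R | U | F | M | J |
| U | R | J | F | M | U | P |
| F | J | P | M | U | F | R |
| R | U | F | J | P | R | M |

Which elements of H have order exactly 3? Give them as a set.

{M, U}

Identity is F. Compute the order of each non-identity element by repeated multiplication:
  J: J → F  (order 2)
  P: P → U → J → M → R → F  (order 6)
  M: M → U → F  (order 3)
  U: U → M → F  (order 3)
  R: R → M → J → U → P → F  (order 6)
Elements of order 3: {M, U}.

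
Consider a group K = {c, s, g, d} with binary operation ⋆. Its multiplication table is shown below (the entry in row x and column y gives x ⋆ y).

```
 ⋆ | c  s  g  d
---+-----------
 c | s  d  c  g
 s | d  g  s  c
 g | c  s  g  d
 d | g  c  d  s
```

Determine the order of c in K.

The identity element is g (its row matches the header).
c^1 = c
c^2 = c ⋆ c = s
c^3 = s ⋆ c = d
c^4 = d ⋆ c = g
The first power of c equal to the identity is c^4, so ord(c) = 4.

4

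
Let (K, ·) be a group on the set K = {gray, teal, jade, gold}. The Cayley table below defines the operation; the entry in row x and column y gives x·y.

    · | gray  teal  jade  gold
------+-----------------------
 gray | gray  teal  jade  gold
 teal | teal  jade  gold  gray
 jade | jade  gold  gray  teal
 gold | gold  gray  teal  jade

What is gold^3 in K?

gold^1 = gold
gold^2 = gold·gold = jade
gold^3 = jade·gold = teal

teal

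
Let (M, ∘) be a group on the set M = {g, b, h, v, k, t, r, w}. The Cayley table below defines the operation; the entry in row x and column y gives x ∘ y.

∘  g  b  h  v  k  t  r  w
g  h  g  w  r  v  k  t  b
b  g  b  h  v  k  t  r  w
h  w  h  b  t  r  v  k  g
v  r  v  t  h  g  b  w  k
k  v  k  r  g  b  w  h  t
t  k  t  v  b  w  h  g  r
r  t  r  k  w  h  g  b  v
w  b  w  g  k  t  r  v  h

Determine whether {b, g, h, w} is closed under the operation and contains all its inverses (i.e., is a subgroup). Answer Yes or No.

{b, g, h, w} contains the identity b.
Checking products: every product of two elements of {b, g, h, w} (read from the table) lies in {b, g, h, w}, so the set is closed.
In a finite group, a nonempty closed subset is a subgroup. So {b, g, h, w} ≤ M.
(Structurally, M here is isomorphic to Z_2 x Z_4.)

Yes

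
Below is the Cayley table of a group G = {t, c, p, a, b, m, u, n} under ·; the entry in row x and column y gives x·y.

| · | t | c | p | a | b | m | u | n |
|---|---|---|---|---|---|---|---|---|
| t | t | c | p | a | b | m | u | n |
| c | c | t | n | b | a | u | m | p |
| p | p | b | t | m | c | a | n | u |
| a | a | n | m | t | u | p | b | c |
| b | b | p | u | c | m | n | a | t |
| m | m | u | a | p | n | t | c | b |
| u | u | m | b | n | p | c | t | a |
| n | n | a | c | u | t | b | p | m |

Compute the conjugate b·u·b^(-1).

c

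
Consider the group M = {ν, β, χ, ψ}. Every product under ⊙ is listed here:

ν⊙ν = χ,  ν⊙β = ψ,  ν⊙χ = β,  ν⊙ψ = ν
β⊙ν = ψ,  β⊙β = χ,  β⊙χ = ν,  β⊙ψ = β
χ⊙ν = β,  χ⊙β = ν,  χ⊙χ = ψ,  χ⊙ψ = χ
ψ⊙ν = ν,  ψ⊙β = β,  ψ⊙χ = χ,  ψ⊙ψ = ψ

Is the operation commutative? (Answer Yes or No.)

Check whether the table is symmetric across its main diagonal.
Every entry (row x, col y) equals the entry (row y, col x), so M is abelian.

Yes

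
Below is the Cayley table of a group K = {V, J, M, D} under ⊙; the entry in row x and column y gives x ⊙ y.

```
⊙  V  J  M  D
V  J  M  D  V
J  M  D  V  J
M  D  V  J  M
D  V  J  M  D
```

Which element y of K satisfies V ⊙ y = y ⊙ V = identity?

First locate the identity: row D matches the header, so D is the identity.
Scan row V for D: V ⊙ M = D. Hence V^(-1) = M.

M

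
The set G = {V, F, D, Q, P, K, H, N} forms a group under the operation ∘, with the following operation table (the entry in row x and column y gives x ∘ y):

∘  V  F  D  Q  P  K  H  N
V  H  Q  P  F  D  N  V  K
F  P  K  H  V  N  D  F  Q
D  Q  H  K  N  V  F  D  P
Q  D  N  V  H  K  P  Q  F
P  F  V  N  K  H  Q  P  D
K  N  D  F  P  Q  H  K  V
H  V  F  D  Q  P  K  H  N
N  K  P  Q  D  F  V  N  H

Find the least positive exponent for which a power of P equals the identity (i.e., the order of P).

The identity element is H (its row matches the header).
P^1 = P
P^2 = P ∘ P = H
The first power of P equal to the identity is P^2, so ord(P) = 2.

2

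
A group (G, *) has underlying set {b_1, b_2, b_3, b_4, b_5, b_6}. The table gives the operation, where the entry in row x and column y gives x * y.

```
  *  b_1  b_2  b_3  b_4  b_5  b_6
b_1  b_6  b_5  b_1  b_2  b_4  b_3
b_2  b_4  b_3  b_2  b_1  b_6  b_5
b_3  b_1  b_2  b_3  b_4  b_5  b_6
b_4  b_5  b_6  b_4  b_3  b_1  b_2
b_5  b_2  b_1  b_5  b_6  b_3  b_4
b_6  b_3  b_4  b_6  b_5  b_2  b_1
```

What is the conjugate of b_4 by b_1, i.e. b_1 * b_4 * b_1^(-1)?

The identity is b_3. In row b_1, the entry b_3 sits in column b_6, so b_1^(-1) = b_6.
b_1 * b_4 = b_2
b_2 * b_6 = b_5
(Structurally, G here is isomorphic to the symmetric group S_3.)

b_5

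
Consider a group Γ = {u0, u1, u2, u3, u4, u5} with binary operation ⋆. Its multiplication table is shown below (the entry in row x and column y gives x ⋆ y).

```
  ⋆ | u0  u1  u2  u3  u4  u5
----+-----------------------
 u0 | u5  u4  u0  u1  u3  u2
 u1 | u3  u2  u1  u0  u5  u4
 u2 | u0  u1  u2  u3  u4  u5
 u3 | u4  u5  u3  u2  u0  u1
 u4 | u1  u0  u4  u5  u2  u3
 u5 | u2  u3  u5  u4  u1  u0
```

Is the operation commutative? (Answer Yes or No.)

No

u5 ⋆ u1 = u3 but u1 ⋆ u5 = u4.
Since u5 and u1 do not commute, Γ is not abelian.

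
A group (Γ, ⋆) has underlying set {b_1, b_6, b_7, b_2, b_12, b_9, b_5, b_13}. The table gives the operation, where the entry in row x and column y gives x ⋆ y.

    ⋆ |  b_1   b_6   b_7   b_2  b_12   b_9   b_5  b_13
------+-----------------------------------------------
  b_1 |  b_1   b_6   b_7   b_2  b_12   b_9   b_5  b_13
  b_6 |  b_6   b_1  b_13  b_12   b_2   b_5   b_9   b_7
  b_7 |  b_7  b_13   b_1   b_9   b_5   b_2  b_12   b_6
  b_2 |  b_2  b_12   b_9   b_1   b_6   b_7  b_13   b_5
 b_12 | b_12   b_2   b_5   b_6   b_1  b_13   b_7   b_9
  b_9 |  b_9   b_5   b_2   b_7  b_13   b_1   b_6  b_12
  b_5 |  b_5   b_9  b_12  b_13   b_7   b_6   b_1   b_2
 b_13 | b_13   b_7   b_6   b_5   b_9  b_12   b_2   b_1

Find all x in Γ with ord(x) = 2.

{b_12, b_13, b_2, b_5, b_6, b_7, b_9}

Identity is b_1. Compute the order of each non-identity element by repeated multiplication:
  b_6: b_6 → b_1  (order 2)
  b_7: b_7 → b_1  (order 2)
  b_2: b_2 → b_1  (order 2)
  b_12: b_12 → b_1  (order 2)
  b_9: b_9 → b_1  (order 2)
  b_5: b_5 → b_1  (order 2)
  b_13: b_13 → b_1  (order 2)
Elements of order 2: {b_12, b_13, b_2, b_5, b_6, b_7, b_9}.
(Structurally, Γ here is isomorphic to the elementary abelian group (Z_2)^3.)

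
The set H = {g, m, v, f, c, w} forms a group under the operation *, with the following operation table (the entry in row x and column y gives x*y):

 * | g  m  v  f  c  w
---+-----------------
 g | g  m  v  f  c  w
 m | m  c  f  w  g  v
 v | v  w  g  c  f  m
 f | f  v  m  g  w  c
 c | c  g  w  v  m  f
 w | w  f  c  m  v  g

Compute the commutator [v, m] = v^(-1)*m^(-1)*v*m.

Identity is g; from the table v^(-1) = v and m^(-1) = c.
v*c = f
f*v = m
m*m = c

c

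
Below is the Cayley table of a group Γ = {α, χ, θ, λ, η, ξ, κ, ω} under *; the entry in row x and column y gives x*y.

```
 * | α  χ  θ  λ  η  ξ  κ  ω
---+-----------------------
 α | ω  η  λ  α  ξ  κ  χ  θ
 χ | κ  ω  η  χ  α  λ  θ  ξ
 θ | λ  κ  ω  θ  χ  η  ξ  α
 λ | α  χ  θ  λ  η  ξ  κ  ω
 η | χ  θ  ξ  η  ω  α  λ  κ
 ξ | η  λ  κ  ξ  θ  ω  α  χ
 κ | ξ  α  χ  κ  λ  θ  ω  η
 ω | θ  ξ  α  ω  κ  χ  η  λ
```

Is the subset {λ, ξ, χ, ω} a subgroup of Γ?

{λ, ξ, χ, ω} contains the identity λ.
Checking products: every product of two elements of {λ, ξ, χ, ω} (read from the table) lies in {λ, ξ, χ, ω}, so the set is closed.
In a finite group, a nonempty closed subset is a subgroup. So {λ, ξ, χ, ω} ≤ Γ.

Yes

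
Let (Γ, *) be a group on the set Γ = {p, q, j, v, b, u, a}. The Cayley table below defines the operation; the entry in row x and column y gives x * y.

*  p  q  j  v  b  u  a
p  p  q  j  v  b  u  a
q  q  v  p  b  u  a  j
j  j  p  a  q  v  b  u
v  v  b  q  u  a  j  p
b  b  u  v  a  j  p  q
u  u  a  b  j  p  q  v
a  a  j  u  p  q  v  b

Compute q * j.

p

Read row q, column j: q * j = p.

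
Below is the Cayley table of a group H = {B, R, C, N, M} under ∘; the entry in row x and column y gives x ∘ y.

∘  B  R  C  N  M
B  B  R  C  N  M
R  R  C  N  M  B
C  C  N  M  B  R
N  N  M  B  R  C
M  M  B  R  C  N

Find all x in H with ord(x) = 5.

Identity is B. Compute the order of each non-identity element by repeated multiplication:
  R: R → C → N → M → B  (order 5)
  C: C → M → R → N → B  (order 5)
  N: N → R → M → C → B  (order 5)
  M: M → N → C → R → B  (order 5)
Elements of order 5: {C, M, N, R}.

{C, M, N, R}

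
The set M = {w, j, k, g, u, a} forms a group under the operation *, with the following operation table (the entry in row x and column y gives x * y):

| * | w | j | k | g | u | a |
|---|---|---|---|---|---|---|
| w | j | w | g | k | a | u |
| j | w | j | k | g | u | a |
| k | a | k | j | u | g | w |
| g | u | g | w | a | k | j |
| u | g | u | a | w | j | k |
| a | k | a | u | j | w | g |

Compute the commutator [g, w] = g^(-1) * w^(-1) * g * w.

g

Identity is j; from the table g^(-1) = a and w^(-1) = w.
a * w = k
k * g = u
u * w = g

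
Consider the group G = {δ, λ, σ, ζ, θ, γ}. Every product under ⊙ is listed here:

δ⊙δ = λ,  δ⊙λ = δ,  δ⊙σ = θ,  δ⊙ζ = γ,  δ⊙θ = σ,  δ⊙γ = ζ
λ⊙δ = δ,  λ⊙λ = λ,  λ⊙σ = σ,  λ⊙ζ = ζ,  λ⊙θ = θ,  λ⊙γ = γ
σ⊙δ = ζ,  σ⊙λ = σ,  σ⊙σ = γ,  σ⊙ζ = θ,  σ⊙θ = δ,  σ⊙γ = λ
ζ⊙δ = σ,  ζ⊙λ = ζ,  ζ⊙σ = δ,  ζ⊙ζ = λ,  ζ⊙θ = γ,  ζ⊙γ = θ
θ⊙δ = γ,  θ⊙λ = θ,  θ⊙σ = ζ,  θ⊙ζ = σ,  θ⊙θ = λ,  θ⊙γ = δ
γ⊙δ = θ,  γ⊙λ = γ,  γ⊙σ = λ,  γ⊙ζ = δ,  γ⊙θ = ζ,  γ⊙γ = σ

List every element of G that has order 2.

Identity is λ. Compute the order of each non-identity element by repeated multiplication:
  δ: δ → λ  (order 2)
  σ: σ → γ → λ  (order 3)
  ζ: ζ → λ  (order 2)
  θ: θ → λ  (order 2)
  γ: γ → σ → λ  (order 3)
Elements of order 2: {δ, ζ, θ}.

{δ, ζ, θ}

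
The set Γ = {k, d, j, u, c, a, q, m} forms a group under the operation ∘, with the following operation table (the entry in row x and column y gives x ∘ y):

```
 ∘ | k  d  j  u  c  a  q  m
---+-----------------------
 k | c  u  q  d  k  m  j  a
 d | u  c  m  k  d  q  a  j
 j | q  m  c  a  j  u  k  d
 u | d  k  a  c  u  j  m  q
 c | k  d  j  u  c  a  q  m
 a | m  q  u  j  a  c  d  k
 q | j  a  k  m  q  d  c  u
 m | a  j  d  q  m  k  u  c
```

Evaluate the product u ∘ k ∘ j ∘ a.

u ∘ k = d
d ∘ j = m
m ∘ a = k

k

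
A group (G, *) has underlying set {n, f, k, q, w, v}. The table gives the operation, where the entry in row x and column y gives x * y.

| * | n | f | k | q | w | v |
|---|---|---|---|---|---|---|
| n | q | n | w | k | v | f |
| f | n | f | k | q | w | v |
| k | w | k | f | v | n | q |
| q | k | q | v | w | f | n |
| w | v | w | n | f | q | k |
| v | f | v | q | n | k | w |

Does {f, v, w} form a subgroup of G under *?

w * w = q, which is not in {f, v, w}.
The subset is not closed under *, so it is not a subgroup.

No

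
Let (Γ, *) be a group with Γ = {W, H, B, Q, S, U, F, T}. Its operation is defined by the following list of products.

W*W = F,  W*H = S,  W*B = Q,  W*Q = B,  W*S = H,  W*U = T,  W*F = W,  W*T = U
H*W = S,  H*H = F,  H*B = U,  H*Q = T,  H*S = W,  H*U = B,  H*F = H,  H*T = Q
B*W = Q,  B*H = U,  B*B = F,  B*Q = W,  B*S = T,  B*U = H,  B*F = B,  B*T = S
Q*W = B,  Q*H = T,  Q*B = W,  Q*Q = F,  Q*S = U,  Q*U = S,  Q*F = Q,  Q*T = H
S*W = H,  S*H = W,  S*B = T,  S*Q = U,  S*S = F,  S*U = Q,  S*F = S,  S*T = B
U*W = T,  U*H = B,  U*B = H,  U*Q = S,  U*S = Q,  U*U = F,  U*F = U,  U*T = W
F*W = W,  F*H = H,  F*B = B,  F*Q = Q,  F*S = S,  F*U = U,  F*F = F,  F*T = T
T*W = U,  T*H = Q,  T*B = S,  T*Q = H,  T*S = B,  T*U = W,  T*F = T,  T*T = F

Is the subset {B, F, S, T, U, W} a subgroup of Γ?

S*U = Q, which is not in {B, F, S, T, U, W}.
The subset is not closed under *, so it is not a subgroup.

No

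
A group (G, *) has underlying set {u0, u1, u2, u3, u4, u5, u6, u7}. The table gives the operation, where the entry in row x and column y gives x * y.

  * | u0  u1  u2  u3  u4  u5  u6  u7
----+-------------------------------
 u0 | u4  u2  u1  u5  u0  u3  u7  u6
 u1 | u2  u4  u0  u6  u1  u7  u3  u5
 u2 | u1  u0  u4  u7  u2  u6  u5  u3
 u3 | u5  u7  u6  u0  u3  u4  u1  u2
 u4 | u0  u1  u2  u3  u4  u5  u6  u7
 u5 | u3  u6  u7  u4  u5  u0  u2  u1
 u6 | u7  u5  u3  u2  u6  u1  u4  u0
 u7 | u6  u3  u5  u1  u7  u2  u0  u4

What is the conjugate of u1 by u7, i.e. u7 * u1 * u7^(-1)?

The identity is u4. In row u7, the entry u4 sits in column u7, so u7^(-1) = u7.
u7 * u1 = u3
u3 * u7 = u2
(Structurally, G here is isomorphic to the dihedral group D_4.)

u2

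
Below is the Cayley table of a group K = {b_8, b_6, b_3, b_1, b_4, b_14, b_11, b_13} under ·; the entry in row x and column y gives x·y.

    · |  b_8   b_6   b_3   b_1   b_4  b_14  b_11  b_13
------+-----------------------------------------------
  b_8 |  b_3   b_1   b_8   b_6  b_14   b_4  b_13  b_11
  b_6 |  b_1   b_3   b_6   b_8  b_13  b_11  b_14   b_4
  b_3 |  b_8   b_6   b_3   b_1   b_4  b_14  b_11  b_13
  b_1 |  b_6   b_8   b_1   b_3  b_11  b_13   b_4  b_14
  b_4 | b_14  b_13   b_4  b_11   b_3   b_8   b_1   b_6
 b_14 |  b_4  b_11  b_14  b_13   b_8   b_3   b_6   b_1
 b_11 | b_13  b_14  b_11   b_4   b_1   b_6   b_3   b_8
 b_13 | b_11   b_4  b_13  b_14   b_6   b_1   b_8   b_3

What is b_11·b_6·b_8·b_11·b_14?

b_13

b_11·b_6 = b_14
b_14·b_8 = b_4
b_4·b_11 = b_1
b_1·b_14 = b_13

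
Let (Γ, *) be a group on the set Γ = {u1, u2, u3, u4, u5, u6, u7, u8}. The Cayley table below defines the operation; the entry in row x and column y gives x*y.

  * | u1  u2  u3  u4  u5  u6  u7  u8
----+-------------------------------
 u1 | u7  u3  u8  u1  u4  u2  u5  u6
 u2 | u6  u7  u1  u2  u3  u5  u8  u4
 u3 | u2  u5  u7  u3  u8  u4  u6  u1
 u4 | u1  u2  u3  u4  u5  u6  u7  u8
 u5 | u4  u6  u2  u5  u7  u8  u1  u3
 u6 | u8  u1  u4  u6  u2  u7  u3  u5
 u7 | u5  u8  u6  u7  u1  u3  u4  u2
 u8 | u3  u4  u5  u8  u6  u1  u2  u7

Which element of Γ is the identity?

u4

The identity e satisfies e*x = x for all x, so its row in the table reproduces the column headers.
Row u4 reads: u1, u2, u3, u4, u5, u6, u7, u8 — exactly the header order. So u4 is the identity.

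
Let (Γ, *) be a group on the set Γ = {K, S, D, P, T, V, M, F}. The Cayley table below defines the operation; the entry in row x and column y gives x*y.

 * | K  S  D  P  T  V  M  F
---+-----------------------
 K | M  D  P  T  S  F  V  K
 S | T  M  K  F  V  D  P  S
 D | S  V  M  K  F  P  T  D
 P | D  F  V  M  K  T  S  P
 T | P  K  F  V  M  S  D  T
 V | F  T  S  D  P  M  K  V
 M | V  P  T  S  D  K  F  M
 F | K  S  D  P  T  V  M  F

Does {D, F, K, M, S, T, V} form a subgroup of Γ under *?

M*S = P, which is not in {D, F, K, M, S, T, V}.
The subset is not closed under *, so it is not a subgroup.

No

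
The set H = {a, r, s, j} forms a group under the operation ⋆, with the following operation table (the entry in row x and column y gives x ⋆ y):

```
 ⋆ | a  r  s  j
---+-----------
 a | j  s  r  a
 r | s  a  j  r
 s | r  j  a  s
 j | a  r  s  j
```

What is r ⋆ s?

Read row r, column s: r ⋆ s = j.

j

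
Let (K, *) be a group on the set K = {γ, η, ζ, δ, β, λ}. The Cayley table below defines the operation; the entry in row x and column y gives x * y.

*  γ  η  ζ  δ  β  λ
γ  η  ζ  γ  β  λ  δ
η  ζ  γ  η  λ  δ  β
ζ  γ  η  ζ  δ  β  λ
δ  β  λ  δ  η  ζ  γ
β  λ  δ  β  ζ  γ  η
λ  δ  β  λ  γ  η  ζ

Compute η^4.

η^1 = η
η^2 = η * η = γ
η^3 = γ * η = ζ
η^4 = ζ * η = η

η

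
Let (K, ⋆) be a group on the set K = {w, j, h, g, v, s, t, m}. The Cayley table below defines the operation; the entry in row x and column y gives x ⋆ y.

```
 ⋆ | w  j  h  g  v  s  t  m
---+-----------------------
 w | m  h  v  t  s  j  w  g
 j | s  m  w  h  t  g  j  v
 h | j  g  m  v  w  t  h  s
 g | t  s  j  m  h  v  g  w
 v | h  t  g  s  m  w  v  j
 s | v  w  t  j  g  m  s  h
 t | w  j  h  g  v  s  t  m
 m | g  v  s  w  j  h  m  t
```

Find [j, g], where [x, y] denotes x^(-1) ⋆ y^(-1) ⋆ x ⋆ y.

m

Identity is t; from the table j^(-1) = v and g^(-1) = w.
v ⋆ w = h
h ⋆ j = g
g ⋆ g = m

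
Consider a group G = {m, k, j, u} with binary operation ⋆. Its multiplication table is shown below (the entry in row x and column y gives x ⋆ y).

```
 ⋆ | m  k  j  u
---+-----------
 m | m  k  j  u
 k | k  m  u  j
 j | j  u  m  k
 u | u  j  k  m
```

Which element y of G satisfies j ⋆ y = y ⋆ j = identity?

First locate the identity: row m matches the header, so m is the identity.
Scan row j for m: j ⋆ j = m. Hence j^(-1) = j.

j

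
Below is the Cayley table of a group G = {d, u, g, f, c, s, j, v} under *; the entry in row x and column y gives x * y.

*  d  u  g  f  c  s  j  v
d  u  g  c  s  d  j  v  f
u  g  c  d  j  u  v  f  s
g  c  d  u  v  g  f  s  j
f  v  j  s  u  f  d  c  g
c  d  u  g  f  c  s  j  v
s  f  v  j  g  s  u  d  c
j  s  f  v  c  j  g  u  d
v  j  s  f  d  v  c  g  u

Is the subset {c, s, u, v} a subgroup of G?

Yes

{c, s, u, v} contains the identity c.
Checking products: every product of two elements of {c, s, u, v} (read from the table) lies in {c, s, u, v}, so the set is closed.
In a finite group, a nonempty closed subset is a subgroup. So {c, s, u, v} ≤ G.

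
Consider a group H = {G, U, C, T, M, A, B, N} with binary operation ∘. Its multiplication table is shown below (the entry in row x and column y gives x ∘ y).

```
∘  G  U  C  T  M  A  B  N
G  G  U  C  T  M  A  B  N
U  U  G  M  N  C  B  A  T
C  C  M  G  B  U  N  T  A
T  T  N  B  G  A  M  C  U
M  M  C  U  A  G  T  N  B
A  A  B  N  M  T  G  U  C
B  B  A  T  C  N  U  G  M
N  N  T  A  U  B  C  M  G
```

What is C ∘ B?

T

Read row C, column B: C ∘ B = T.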